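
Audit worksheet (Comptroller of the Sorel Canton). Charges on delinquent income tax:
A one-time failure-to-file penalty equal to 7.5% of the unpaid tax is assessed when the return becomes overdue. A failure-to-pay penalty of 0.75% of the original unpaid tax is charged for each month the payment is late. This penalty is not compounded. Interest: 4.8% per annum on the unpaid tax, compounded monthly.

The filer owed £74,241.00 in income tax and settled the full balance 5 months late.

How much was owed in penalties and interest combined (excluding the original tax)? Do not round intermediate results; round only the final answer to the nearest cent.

Failure-to-file penalty: 7.5% × £74,241.00 = £5,568.08…
Failure-to-pay penalty = 0.75% × £74,241.00 × 5 mo = £2,784.04…
Interest (4.8%/yr ÷ 12 = 0.4%/month): £74,241.00 × ((1 + 0.004)^5 − 1) = £1,496.7462…
Penalties + interest = £8,352.1125 + £1,496.7462… = £9,848.86

£9,848.86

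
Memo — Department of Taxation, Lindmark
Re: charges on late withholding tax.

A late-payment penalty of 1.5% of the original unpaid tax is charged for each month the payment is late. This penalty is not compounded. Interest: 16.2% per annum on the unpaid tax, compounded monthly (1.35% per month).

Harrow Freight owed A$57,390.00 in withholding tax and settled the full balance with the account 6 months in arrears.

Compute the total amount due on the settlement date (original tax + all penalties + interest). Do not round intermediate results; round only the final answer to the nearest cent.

Late-payment penalty = 1.5% × A$57,390.00 × 6 mo = A$5,165.10
Interest: A$57,390.00 × ((1 + 0.0135)^6 − 1) = A$57,390.00 × 0.0837835… = A$4,808.3327…
Total = A$57,390.00 + A$5,165.1000 + A$4,808.3327… = A$67,363.43

A$67,363.43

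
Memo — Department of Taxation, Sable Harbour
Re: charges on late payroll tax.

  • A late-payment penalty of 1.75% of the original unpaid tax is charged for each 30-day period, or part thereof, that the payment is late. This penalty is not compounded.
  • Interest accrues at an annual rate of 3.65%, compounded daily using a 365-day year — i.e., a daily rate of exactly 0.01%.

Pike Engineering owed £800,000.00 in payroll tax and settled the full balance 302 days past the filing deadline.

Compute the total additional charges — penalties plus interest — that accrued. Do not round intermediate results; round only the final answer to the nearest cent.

£178,527.27

Penalty periods: ⌈302/30⌉ = 11; penalty = 11 × 1.75% × £800,000.00 = £154,000.00
Interest: £800,000.00 × ((1 + 0.0001)^302 − 1) = £800,000.00 × 0.03065909… = £24,527.2714…
Penalties + interest = £154,000.0000 + £24,527.2714… = £178,527.27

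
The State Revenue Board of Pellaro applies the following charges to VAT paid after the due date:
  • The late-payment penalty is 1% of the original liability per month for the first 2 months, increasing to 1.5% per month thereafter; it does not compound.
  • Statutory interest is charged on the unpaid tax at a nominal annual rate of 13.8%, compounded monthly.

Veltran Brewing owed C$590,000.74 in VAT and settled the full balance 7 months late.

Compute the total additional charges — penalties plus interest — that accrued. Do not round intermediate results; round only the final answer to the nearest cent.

Penalty, months 1–2: 2 × 1% × C$590,000.74 = C$11,800.01…
Penalty, months 3–7: 5 × 1.5% × C$590,000.74 = C$44,250.06…
Interest (13.8%/yr ÷ 12 = 1.15%/month): C$590,000.74 × ((1 + 0.0115)^7 − 1) = C$49,165.4089…
Penalties + interest = C$56,050.0703 + C$49,165.4089… = C$105,215.48

C$105,215.48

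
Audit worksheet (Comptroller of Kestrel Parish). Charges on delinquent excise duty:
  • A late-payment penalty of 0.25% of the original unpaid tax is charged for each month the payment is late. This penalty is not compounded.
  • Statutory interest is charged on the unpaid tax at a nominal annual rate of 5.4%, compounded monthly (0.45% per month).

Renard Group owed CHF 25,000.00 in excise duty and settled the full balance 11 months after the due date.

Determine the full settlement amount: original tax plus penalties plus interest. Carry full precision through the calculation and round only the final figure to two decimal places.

CHF 26,953.22

Late-payment penalty: 11 × 0.25% × CHF 25,000.00 = CHF 687.50
Interest: CHF 25,000.00 × ((1 + 0.0045)^11 − 1) = CHF 25,000.00 × 0.0506289… = CHF 1,265.7230…
Total = CHF 25,000.00 + CHF 687.5000 + CHF 1,265.7230… = CHF 26,953.22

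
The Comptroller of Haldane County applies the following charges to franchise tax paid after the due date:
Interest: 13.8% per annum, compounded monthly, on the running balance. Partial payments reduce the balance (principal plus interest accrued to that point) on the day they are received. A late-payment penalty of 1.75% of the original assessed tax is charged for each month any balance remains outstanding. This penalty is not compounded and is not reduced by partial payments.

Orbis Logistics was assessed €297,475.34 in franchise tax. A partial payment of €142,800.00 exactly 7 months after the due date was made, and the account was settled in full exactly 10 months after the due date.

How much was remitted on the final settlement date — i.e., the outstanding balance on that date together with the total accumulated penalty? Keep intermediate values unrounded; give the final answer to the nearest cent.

Monthly rate = 13.8% ÷ 12 = 1.15%
Balance at month 7: €297,475.3400 × (1 + 0.0115)^7 = €322,264.2864…
After €142,800.00 payment: €322,264.2864… − €142,800.00 = €179,464.2864…
Balance at month 10: €179,464.2864… × (1 + 0.0115)^3 = €185,727.2797…
Penalty: 10 × 1.75% × €297,475.34 = €52,058.18…
Final settlement = outstanding balance + penalty = €185,727.2797… + €52,058.18… = €237,785.46

€237,785.46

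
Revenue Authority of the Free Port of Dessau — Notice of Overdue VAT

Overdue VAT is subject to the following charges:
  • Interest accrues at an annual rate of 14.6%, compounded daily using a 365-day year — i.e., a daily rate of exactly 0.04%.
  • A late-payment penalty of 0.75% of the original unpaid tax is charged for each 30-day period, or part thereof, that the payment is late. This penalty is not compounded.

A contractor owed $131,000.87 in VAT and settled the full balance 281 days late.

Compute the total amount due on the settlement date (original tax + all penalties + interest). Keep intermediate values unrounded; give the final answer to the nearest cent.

$156,406.55

Penalty periods: ⌈281/30⌉ = 10; penalty = 10 × 0.75% × $131,000.87 = $9,825.07…
Interest: $131,000.87 × ((1 + 0.0004)^281 − 1) = $131,000.87 × 0.11893521… = $15,580.6157…
Total = $131,000.87 + $9,825.0653… + $15,580.6157… = $156,406.55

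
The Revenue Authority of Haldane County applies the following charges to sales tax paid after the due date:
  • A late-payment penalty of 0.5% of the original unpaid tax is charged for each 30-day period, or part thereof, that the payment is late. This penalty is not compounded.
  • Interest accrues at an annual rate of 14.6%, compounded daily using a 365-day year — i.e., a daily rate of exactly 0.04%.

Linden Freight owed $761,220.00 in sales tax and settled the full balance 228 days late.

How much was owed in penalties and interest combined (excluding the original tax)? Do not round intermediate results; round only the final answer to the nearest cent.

Penalty periods: ⌈228/30⌉ = 8; penalty = 8 × 0.5% × $761,220.00 = $30,448.80
Interest: $761,220.00 × ((1 + 0.0004)^228 − 1) = $761,220.00 × 0.09546810… = $72,672.2307…
Penalties + interest = $30,448.8000 + $72,672.2307… = $103,121.03

$103,121.03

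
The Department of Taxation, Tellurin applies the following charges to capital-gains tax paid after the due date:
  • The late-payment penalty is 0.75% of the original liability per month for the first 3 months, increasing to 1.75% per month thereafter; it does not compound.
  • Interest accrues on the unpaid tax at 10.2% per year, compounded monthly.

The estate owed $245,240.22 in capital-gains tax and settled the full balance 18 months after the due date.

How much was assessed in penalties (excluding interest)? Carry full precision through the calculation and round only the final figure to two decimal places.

$69,893.46

Penalty, months 1–3: 3 × 0.75% × $245,240.22 = $5,517.90…
Penalty, months 4–18: 15 × 1.75% × $245,240.22 = $64,375.56…
Total penalty = $5,517.90… + $64,375.56… = $69,893.46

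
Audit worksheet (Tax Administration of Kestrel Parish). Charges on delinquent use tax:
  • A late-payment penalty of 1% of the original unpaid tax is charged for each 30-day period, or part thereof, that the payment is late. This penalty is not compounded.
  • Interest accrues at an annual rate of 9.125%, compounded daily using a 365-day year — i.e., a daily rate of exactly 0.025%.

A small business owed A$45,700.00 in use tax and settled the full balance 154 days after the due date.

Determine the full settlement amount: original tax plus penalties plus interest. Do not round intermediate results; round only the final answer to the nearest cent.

A$50,235.53

Penalty periods: ⌈154/30⌉ = 6; penalty = 6 × 1% × A$45,700.00 = A$2,742.00
Interest: A$45,700.00 × ((1 + 0.00025)^154 − 1) = A$45,700.00 × 0.03924573… = A$1,793.5298…
Total = A$45,700.00 + A$2,742.0000 + A$1,793.5298… = A$50,235.53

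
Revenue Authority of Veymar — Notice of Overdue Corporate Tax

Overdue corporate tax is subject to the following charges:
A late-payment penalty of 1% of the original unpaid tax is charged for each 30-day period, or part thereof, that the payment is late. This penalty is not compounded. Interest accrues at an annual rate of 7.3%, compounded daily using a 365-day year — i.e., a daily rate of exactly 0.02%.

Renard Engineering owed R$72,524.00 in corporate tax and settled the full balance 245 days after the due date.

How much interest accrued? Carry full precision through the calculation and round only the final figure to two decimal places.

Interest: R$72,524.00 × ((1 + 0.0002)^245 − 1) = R$72,524.00 × 0.05021521… = R$3,641.8076…

R$3,641.81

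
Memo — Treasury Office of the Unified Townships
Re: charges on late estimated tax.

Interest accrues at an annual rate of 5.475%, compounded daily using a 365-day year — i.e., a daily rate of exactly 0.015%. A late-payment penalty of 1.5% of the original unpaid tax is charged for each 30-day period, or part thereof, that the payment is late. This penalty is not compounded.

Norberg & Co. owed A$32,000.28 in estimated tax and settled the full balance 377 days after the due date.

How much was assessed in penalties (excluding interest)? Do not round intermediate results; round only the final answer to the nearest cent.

Penalty periods: ⌈377/30⌉ = 13; penalty = 13 × 1.5% × A$32,000.28 = A$6,240.05…

A$6,240.05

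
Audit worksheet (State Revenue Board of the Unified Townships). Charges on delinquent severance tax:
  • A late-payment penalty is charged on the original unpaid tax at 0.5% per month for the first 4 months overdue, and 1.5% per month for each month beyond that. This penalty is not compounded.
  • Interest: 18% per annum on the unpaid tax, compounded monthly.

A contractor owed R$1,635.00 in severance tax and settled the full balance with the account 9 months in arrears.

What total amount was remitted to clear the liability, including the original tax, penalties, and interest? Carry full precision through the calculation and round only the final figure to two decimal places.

R$2,024.77

Penalty, months 1–4: 4 × 0.5% × R$1,635.00 = R$32.70
Penalty, months 5–9: 5 × 1.5% × R$1,635.00 = R$122.63…
Interest (18%/yr ÷ 12 = 1.5%/month): R$1,635.00 × ((1 + 0.015)^9 − 1) = R$234.4426…
Total = R$1,635.00 + R$155.3250 + R$234.4426… = R$2,024.77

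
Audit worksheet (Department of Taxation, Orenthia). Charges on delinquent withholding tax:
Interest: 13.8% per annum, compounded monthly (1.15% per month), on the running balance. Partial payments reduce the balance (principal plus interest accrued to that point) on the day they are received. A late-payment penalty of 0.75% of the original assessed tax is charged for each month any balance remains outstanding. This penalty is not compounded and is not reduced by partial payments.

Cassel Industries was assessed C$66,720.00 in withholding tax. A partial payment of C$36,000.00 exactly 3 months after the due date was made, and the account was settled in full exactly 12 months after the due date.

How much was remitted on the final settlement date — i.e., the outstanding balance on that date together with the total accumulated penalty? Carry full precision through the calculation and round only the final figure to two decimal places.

C$42,635.36

Balance at month 3: C$66,720.0000 × (1 + 0.0115)^3 = C$69,048.4126…
After C$36,000.00 payment: C$69,048.4126… − C$36,000.00 = C$33,048.4126…
Balance at month 12: C$33,048.4126… × (1 + 0.0115)^9 = C$36,630.5626…
Penalty: 12 × 0.75% × C$66,720.00 = C$6,004.80
Final settlement = outstanding balance + penalty = C$36,630.5626… + C$6,004.80 = C$42,635.36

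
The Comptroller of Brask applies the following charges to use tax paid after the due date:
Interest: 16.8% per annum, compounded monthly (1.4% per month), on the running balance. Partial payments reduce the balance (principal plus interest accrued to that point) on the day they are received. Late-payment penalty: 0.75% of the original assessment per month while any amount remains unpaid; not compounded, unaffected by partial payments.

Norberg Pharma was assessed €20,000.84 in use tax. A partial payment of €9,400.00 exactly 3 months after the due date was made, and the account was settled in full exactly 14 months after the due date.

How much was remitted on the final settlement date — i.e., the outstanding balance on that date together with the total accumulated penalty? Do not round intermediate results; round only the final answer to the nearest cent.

Balance at month 3: €20,000.8400 × (1 + 0.014)^3 = €20,852.6907…
After €9,400.00 payment: €20,852.6907… − €9,400.00 = €11,452.6907…
Balance at month 14: €11,452.6907… × (1 + 0.014)^11 = €13,345.1984…
Penalty: 14 × 0.75% × €20,000.84 = €2,100.09…
Final settlement = outstanding balance + penalty = €13,345.1984… + €2,100.09… = €15,445.29

€15,445.29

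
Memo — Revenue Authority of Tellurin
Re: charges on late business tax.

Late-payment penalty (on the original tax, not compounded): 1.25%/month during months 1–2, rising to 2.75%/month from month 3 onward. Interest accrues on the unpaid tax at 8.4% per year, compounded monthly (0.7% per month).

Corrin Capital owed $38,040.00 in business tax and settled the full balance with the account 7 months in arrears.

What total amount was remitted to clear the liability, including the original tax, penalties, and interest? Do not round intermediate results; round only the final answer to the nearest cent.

Penalty, months 1–2: 2 × 1.25% × $38,040.00 = $951.00
Penalty, months 3–7: 5 × 2.75% × $38,040.00 = $5,230.50
Interest: $38,040.00 × ((1 + 0.007)^7 − 1) = $38,040.00 × 0.0500411… = $1,903.5630…
Total = $38,040.00 + $6,181.5000 + $1,903.5630… = $46,125.06

$46,125.06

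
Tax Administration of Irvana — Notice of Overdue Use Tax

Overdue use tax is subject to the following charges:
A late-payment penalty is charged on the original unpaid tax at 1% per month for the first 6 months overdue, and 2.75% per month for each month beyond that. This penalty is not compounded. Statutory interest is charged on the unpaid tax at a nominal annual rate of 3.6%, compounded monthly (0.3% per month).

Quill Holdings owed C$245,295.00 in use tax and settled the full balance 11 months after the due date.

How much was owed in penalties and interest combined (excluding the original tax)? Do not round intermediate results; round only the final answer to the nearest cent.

Penalty, months 1–6: 6 × 1% × C$245,295.00 = C$14,717.70
Penalty, months 7–11: 5 × 2.75% × C$245,295.00 = C$33,728.06…
Interest: C$245,295.00 × ((1 + 0.003)^11 − 1) = C$245,295.00 × 0.0334995… = C$8,217.2554…
Penalties + interest = C$48,445.7625 + C$8,217.2554… = C$56,663.02

C$56,663.02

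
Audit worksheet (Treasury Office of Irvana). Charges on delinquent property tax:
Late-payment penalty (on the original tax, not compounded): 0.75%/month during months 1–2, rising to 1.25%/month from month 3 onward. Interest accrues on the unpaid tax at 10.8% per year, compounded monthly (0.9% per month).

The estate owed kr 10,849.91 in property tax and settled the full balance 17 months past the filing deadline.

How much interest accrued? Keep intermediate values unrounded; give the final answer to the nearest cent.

Interest: kr 10,849.91 × ((1 + 0.009)^17 − 1) = kr 10,849.91 × 0.1645277… = kr 1,785.1108…

kr 1,785.11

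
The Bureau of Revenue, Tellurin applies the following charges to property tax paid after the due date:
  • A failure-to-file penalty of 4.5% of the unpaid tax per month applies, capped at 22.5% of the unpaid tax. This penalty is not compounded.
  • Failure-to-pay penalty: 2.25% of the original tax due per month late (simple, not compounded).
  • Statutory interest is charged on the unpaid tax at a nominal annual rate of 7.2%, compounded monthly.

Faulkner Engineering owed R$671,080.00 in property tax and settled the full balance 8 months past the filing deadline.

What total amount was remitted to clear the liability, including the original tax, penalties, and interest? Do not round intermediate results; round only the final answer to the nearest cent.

R$975,763.87

Failure-to-file: 8 × 4.5% × R$671,080.00 = R$241,588.80, capped at 22.5% × R$671,080.00 = R$150,993.00
Failure-to-pay penalty = 2.25% × R$671,080.00 × 8 mo = R$120,794.40
Interest (7.2%/yr ÷ 12 = 0.6%/month): R$671,080.00 × ((1 + 0.006)^8 − 1) = R$32,896.4672…
Total = R$671,080.00 + R$271,787.4000 + R$32,896.4672… = R$975,763.87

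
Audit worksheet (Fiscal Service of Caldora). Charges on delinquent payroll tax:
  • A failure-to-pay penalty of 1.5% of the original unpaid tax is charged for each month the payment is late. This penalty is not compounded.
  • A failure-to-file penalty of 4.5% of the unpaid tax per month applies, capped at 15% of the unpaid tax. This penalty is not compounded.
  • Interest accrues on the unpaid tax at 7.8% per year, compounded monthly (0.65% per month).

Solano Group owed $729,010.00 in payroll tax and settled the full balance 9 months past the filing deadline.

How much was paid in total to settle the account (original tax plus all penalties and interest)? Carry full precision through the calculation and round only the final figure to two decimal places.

$980,550.74

Failure-to-file: 9 × 4.5% × $729,010.00 = $295,249.05, capped at 15% × $729,010.00 = $109,351.50
Failure-to-pay penalty: 9 × 1.5% × $729,010.00 = $98,416.35
Interest: $729,010.00 × ((1 + 0.0065)^9 − 1) = $729,010.00 × 0.0600443… = $43,772.8914…
Total = $729,010.00 + $207,767.8500 + $43,772.8914… = $980,550.74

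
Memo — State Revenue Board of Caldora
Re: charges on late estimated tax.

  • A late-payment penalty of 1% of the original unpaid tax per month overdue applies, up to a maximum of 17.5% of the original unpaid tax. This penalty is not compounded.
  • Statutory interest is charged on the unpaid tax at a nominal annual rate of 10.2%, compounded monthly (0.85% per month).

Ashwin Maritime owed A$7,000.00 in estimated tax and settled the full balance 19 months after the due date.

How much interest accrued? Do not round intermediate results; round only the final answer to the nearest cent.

Interest: A$7,000.00 × ((1 + 0.0085)^19 − 1) = A$7,000.00 × 0.1744706… = A$1,221.2942…

A$1,221.29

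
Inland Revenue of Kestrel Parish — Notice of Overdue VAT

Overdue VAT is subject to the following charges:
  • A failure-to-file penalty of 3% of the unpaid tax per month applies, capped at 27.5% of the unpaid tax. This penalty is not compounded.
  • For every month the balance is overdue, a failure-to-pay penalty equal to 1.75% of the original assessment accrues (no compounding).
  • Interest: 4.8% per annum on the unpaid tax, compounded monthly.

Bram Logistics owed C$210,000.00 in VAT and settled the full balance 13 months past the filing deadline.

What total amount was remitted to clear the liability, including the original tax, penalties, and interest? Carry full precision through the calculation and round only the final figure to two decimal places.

C$326,710.96

Failure-to-file: 13 × 3% × C$210,000.00 = C$81,900.00, capped at 27.5% × C$210,000.00 = C$57,750.00
Failure-to-pay penalty: 13 × 1.75% × C$210,000.00 = C$47,775.00
Interest (4.8%/yr ÷ 12 = 0.4%/month): C$210,000.00 × ((1 + 0.004)^13 − 1) = C$11,185.9626…
Total = C$210,000.00 + C$105,525.0000 + C$11,185.9626… = C$326,710.96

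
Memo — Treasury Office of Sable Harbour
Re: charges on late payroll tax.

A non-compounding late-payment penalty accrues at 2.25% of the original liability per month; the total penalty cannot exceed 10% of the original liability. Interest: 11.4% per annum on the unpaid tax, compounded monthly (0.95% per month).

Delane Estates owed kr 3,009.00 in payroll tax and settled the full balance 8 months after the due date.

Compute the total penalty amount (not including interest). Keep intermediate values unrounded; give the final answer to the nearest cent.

Penalty (uncapped): 8 × 2.25% × kr 3,009.00 = kr 541.62; cap = 10% × kr 3,009.00 = kr 300.90 → penalty = kr 300.90

kr 300.90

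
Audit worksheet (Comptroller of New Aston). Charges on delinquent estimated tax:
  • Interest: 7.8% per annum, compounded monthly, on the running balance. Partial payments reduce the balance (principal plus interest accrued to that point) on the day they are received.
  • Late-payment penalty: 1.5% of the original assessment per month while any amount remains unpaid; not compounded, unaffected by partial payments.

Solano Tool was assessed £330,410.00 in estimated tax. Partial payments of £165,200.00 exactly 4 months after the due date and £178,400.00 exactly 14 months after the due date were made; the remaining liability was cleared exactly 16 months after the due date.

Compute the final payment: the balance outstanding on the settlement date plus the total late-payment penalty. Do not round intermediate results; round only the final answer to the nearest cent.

£86,515.00

Monthly rate = 7.8% ÷ 12 = 0.65%
Balance at month 4: £330,410.0000 × (1 + 0.0065)^4 = £339,084.7825…
After £165,200.00 payment: £339,084.7825… − £165,200.00 = £173,884.7825…
Balance at month 14: £173,884.7825… × (1 + 0.0065)^10 = £185,523.6879…
After £178,400.00 payment: £185,523.6879… − £178,400.00 = £7,123.6879…
Balance at month 16: £7,123.6879… × (1 + 0.0065)^2 = £7,216.5968…
Penalty: 16 × 1.5% × £330,410.00 = £79,298.40
Final settlement = outstanding balance + penalty = £7,216.5968… + £79,298.40 = £86,515.00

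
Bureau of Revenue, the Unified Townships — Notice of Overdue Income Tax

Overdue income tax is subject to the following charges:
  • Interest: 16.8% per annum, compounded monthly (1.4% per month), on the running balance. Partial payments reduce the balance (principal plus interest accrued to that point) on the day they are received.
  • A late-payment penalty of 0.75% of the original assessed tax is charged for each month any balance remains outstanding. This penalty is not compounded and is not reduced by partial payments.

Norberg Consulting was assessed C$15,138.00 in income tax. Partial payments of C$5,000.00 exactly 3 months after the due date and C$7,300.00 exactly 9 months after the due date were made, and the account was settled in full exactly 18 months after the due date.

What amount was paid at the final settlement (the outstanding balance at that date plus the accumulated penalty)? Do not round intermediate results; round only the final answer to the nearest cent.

Balance at month 3: C$15,138.0000 × (1 + 0.014)^3 = C$15,782.7387…
After C$5,000.00 payment: C$15,782.7387… − C$5,000.00 = C$10,782.7387…
Balance at month 9: C$10,782.7387… × (1 + 0.014)^6 = C$11,720.7880…
After C$7,300.00 payment: C$11,720.7880… − C$7,300.00 = C$4,420.7880…
Balance at month 18: C$4,420.7880… × (1 + 0.014)^9 = C$5,010.0410…
Penalty: 18 × 0.75% × C$15,138.00 = C$2,043.63
Final settlement = outstanding balance + penalty = C$5,010.0410… + C$2,043.63 = C$7,053.67

C$7,053.67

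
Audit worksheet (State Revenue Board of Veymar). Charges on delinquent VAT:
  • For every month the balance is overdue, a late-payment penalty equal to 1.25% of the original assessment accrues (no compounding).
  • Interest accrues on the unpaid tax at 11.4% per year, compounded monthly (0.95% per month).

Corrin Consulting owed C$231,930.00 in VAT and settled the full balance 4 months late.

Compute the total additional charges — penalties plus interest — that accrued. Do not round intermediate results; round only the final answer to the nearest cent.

Late-payment penalty: 4 × 1.25% × C$231,930.00 = C$11,596.50
Interest: C$231,930.00 × ((1 + 0.0095)^4 − 1) = C$231,930.00 × 0.0385449… = C$8,939.7274…
Penalties + interest = C$11,596.5000 + C$8,939.7274… = C$20,536.23

C$20,536.23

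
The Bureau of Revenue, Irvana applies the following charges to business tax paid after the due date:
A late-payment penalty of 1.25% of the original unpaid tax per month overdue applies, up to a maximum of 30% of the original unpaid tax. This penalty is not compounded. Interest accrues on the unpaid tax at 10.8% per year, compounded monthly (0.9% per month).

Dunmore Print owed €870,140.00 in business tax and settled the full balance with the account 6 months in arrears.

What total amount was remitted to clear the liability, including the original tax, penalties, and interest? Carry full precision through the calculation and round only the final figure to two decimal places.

€983,458.05

Penalty: 6 × 1.25% × €870,140.00 = €65,260.50 (below the 30% cap of €261,042.00)
Interest: €870,140.00 × ((1 + 0.009)^6 − 1) = €870,140.00 × 0.0552297… = €48,057.5527…
Total = €870,140.00 + €65,260.5000 + €48,057.5527… = €983,458.05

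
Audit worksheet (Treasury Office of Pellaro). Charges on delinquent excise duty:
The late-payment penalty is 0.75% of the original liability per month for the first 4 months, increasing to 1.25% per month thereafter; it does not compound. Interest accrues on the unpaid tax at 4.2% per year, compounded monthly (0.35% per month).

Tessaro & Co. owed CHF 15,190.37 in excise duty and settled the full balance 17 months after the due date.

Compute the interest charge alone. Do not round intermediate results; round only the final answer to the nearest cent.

Interest: CHF 15,190.37 × ((1 + 0.0035)^17 − 1) = CHF 15,190.37 × 0.0611955… = CHF 929.5825…

CHF 929.58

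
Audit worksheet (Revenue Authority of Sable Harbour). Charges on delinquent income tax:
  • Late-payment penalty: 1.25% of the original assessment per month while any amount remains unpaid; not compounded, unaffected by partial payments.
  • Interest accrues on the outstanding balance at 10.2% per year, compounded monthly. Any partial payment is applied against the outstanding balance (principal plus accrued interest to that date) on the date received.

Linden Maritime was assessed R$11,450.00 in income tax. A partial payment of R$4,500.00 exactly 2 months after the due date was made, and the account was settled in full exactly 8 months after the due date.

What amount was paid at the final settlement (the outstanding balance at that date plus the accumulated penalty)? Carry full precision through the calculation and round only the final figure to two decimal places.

Monthly rate = 10.2% ÷ 12 = 0.85%
Balance at month 2: R$11,450.0000 × (1 + 0.0085)^2 = R$11,645.4773…
After R$4,500.00 payment: R$11,645.4773… − R$4,500.00 = R$7,145.4773…
Balance at month 8: R$7,145.4773… × (1 + 0.0085)^6 = R$7,517.7288…
Penalty: 8 × 1.25% × R$11,450.00 = R$1,145.00
Final settlement = outstanding balance + penalty = R$7,517.7288… + R$1,145.00 = R$8,662.73

R$8,662.73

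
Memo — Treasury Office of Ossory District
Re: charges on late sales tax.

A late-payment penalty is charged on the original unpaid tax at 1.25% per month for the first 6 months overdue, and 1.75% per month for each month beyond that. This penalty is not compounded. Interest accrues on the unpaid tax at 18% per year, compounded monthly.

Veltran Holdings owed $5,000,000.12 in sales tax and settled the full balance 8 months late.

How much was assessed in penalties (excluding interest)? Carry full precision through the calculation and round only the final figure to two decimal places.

Penalty, months 1–6: 6 × 1.25% × $5,000,000.12 = $375,000.01…
Penalty, months 7–8: 2 × 1.75% × $5,000,000.12 = $175,000.00…
Total penalty = $375,000.01… + $175,000.00… = $550,000.01

$550,000.01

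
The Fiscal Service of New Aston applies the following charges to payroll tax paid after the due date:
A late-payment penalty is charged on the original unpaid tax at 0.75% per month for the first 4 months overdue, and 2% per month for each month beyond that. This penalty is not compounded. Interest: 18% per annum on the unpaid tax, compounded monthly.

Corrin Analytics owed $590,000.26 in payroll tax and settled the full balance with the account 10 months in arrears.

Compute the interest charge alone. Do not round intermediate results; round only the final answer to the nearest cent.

Interest (18%/yr ÷ 12 = 1.5%/month): $590,000.26 × ((1 + 0.015)^10 − 1) = $94,719.1285…

$94,719.13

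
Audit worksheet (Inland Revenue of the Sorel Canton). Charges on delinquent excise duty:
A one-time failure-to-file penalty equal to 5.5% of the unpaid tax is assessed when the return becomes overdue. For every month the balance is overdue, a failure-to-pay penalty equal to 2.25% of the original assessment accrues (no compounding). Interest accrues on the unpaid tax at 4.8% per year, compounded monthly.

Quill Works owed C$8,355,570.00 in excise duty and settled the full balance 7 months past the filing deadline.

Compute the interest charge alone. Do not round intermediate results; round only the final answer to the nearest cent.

C$236,782.22

Interest (4.8%/yr ÷ 12 = 0.4%/month): C$8,355,570.00 × ((1 + 0.004)^7 − 1) = C$236,782.2230…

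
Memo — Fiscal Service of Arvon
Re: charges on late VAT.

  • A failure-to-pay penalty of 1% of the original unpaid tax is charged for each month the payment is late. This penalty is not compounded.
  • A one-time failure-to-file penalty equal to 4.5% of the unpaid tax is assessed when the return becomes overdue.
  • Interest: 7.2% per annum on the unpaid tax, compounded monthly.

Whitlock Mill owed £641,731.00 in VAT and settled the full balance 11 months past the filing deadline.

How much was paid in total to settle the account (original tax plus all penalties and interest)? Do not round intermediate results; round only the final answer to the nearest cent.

Failure-to-file penalty: 4.5% × £641,731.00 = £28,877.90…
Failure-to-pay penalty = 1% × £641,731.00 × 11 mo = £70,590.41
Interest (7.2%/yr ÷ 12 = 0.6%/month): £641,731.00 × ((1 + 0.006)^11 − 1) = £43,648.0214…
Total = £641,731.00 + £99,468.3050 + £43,648.0214… = £784,847.33

£784,847.33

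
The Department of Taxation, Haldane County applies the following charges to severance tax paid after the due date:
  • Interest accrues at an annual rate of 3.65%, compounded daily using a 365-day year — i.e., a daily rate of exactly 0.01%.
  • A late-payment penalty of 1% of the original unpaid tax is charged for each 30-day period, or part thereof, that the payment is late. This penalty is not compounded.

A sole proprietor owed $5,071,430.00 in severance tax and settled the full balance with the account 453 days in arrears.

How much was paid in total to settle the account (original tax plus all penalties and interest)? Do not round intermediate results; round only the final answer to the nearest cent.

Penalty periods: ⌈453/30⌉ = 16; penalty = 16 × 1% × $5,071,430.00 = $811,428.80
Interest: $5,071,430.00 × ((1 + 0.0001)^453 − 1) = $5,071,430.00 × 0.04633935… = $235,006.7471…
Total = $5,071,430.00 + $811,428.8000 + $235,006.7471… = $6,117,865.55

$6,117,865.55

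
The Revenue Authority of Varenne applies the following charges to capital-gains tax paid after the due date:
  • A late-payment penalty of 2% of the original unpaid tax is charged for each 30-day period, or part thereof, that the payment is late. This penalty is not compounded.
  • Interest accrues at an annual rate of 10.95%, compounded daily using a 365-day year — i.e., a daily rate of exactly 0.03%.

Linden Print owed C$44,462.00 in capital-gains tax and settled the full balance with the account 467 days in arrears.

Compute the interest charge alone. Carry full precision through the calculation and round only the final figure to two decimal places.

C$6,685.51

Interest: C$44,462.00 × ((1 + 0.0003)^467 − 1) = C$44,462.00 × 0.15036466… = C$6,685.5136…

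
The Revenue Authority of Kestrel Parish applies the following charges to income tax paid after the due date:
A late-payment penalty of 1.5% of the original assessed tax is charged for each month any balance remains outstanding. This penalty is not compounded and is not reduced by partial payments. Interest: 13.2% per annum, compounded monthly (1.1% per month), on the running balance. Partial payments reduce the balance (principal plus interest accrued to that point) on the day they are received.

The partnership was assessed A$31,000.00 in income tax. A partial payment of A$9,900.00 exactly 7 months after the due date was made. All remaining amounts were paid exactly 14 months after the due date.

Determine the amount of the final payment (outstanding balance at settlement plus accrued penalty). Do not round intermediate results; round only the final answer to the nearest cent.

Balance at month 7: A$31,000.0000 × (1 + 0.011)^7 = A$33,467.2311…
After A$9,900.00 payment: A$33,467.2311… − A$9,900.00 = A$23,567.2311…
Balance at month 14: A$23,567.2311… × (1 + 0.011)^7 = A$25,442.9023…
Penalty: 14 × 1.5% × A$31,000.00 = A$6,510.00
Final settlement = outstanding balance + penalty = A$25,442.9023… + A$6,510.00 = A$31,952.90

A$31,952.90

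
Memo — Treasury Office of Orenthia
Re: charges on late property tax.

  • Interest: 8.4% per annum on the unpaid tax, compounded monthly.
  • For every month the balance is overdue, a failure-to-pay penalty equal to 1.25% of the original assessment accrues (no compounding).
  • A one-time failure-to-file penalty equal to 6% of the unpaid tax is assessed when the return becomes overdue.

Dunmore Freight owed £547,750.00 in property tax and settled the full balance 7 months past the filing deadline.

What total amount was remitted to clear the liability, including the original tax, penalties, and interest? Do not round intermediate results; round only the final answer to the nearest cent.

£655,953.13

Failure-to-file penalty: 6% × £547,750.00 = £32,865.00
Failure-to-pay penalty: 7 × 1.25% × £547,750.00 = £47,928.13…
Interest (8.4%/yr ÷ 12 = 0.7%/month): £547,750.00 × ((1 + 0.007)^7 − 1) = £27,410.0067…
Total = £547,750.00 + £80,793.1250 + £27,410.0067… = £655,953.13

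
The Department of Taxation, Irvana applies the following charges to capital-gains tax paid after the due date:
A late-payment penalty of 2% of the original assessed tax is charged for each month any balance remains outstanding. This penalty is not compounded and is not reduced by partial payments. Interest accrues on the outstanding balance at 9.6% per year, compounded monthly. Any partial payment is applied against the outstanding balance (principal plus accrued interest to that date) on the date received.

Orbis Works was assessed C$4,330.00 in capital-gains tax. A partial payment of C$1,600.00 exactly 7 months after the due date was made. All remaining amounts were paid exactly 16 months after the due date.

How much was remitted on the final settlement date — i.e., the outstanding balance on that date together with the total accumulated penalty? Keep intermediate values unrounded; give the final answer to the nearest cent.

C$4,585.41

Monthly rate = 9.6% ÷ 12 = 0.8%
Balance at month 7: C$4,330.0000 × (1 + 0.008)^7 = C$4,578.3777…
After C$1,600.00 payment: C$4,578.3777… − C$1,600.00 = C$2,978.3777…
Balance at month 16: C$2,978.3777… × (1 + 0.008)^9 = C$3,199.8128…
Penalty: 16 × 2% × C$4,330.00 = C$1,385.60
Final settlement = outstanding balance + penalty = C$3,199.8128… + C$1,385.60 = C$4,585.41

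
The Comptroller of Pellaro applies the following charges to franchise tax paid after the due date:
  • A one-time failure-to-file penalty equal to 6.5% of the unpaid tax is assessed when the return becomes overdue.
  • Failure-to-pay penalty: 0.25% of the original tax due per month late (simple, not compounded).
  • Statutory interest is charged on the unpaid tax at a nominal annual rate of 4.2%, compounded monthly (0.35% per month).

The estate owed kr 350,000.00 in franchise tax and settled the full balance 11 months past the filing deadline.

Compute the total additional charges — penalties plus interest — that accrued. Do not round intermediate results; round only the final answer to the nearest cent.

kr 46,088.31

Failure-to-file penalty: 6.5% × kr 350,000.00 = kr 22,750.00
Failure-to-pay penalty = 0.25% × kr 350,000.00 × 11 mo = kr 9,625.00
Interest: kr 350,000.00 × ((1 + 0.0035)^11 − 1) = kr 350,000.00 × 0.0391809… = kr 13,713.3059…
Penalties + interest = kr 32,375.0000 + kr 13,713.3059… = kr 46,088.31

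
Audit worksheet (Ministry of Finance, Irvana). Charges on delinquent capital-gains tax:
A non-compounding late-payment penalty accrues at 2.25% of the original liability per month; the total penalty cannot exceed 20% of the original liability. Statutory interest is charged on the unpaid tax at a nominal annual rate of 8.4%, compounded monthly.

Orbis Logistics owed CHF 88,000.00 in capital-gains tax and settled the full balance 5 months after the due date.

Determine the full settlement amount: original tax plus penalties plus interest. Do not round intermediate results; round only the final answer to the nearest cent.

CHF 101,023.42

Penalty: 5 × 2.25% × CHF 88,000.00 = CHF 9,900.00 (below the 20% cap of CHF 17,600.00)
Interest (8.4%/yr ÷ 12 = 0.7%/month): CHF 88,000.00 × ((1 + 0.007)^5 − 1) = CHF 3,123.4229…
Total = CHF 88,000.00 + CHF 9,900.0000 + CHF 3,123.4229… = CHF 101,023.42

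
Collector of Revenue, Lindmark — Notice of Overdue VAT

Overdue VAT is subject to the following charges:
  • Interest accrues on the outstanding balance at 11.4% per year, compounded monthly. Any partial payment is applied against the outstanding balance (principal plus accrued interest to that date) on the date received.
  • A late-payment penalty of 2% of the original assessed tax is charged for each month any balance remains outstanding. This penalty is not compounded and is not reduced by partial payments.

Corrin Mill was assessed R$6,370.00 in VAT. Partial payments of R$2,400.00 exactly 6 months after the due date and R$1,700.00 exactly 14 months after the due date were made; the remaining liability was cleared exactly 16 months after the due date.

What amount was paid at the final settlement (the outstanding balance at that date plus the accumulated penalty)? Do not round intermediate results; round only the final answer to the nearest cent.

R$5,078.33

Monthly rate = 11.4% ÷ 12 = 0.95%
Balance at month 6: R$6,370.0000 × (1 + 0.0095)^6 = R$6,741.8234…
After R$2,400.00 payment: R$6,741.8234… − R$2,400.00 = R$4,341.8234…
Balance at month 14: R$4,341.8234… × (1 + 0.0095)^8 = R$4,682.9847…
After R$1,700.00 payment: R$4,682.9847… − R$1,700.00 = R$2,982.9847…
Balance at month 16: R$2,982.9847… × (1 + 0.0095)^2 = R$3,039.9306…
Penalty: 16 × 2% × R$6,370.00 = R$2,038.40
Final settlement = outstanding balance + penalty = R$3,039.9306… + R$2,038.40 = R$5,078.33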